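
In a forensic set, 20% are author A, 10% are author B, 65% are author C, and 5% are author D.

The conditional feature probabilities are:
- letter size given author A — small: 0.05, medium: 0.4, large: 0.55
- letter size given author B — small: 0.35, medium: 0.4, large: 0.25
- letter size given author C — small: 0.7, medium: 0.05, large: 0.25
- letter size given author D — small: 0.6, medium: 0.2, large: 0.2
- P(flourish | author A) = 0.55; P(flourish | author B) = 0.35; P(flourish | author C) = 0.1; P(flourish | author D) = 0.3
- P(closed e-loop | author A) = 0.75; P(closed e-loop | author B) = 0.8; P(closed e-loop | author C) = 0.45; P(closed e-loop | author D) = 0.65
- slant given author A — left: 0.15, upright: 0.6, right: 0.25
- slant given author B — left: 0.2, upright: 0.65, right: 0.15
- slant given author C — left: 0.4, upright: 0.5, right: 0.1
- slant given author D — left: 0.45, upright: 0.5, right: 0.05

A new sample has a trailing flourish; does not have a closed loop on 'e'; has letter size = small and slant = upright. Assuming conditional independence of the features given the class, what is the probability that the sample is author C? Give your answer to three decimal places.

author A: 0.2 × 0.05 × 0.55 × (1−0.75) × 0.6 = 0.000825
author B: 0.1 × 0.35 × 0.35 × (1−0.8) × 0.65 = 0.0015925
author C: 0.65 × 0.7 × 0.1 × (1−0.45) × 0.5 = 0.0125125
author D: 0.05 × 0.6 × 0.3 × (1−0.65) × 0.5 = 0.001575
P(author C | x) = 0.0125125 / 0.016505 ≈ 0.758

0.758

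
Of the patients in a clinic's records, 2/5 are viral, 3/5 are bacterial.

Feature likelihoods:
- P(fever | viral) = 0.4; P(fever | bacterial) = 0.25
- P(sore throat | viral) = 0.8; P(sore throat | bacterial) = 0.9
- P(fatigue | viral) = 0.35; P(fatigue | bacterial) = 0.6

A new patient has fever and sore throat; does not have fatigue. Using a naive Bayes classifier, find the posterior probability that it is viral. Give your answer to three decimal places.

viral: 0.4 × 0.4 × 0.8 × (1−0.35) = 0.0832
bacterial: 0.6 × 0.25 × 0.9 × (1−0.6) = 0.054
P(viral | x) = 0.0832 / 0.1372 ≈ 0.606

0.606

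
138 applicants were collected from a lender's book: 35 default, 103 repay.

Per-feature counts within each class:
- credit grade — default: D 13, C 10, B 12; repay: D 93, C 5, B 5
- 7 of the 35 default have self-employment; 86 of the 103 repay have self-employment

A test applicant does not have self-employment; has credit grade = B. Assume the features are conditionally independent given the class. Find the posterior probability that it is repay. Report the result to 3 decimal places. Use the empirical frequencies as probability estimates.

0.079

default: (35/138) × (12/35) × (28/35) ≈ 0.0695652
repay: (103/138) × (5/103) × (17/103) ≈ 0.00598002
P(repay | x) = 0.00598002 / 0.07554522 ≈ 0.079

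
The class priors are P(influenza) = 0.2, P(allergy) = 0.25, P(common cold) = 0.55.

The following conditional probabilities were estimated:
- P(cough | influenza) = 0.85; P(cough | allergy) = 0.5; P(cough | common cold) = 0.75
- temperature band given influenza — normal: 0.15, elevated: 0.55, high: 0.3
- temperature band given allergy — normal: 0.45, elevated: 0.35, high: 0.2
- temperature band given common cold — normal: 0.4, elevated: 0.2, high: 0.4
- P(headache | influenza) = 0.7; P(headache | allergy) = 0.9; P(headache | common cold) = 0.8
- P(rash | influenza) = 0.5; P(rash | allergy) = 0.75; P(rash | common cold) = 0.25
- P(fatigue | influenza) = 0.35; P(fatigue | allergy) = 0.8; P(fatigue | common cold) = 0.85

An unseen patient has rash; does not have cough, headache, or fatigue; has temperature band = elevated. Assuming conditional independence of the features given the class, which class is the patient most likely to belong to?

influenza

influenza: 0.2 × (1−0.85) × 0.55 × (1−0.7) × 0.5 × (1−0.35) = 0.00160875
allergy: 0.25 × (1−0.5) × 0.35 × (1−0.9) × 0.75 × (1−0.8) = 0.00065625
common cold: 0.55 × (1−0.75) × 0.2 × (1−0.8) × 0.25 × (1−0.85) = 0.00020625
Highest score → influenza.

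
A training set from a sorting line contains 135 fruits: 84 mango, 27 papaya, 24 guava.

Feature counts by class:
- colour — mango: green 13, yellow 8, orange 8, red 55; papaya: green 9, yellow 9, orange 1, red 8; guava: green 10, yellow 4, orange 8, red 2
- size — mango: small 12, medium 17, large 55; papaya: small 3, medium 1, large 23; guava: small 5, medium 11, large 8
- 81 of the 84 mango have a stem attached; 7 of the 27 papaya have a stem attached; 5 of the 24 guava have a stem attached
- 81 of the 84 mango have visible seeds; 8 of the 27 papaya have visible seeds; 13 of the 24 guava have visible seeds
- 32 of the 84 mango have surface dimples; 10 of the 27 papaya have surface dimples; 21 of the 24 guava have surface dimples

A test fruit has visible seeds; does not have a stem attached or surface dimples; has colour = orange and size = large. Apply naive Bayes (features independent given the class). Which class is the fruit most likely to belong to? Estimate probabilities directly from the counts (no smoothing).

guava

mango: (84/135) × (8/84) × (55/84) × (3/84) × (81/84) × (52/84) ≈ 0.000827202
papaya: (27/135) × (1/27) × (23/27) × (20/27) × (8/27) × (17/27) ≈ 0.000871983
guava: (24/135) × (8/24) × (8/24) × (19/24) × (13/24) × (3/24) ≈ 0.00105881
Highest score → guava.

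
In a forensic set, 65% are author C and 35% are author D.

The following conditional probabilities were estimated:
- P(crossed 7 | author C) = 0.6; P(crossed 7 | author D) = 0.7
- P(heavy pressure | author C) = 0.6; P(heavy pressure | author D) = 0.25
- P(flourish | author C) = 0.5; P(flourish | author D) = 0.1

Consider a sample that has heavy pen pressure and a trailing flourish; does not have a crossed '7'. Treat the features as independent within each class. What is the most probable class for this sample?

author C: 0.65 × (1−0.6) × 0.6 × 0.5 = 0.078
author D: 0.35 × (1−0.7) × 0.25 × 0.1 = 0.002625
Highest score → author C.

author C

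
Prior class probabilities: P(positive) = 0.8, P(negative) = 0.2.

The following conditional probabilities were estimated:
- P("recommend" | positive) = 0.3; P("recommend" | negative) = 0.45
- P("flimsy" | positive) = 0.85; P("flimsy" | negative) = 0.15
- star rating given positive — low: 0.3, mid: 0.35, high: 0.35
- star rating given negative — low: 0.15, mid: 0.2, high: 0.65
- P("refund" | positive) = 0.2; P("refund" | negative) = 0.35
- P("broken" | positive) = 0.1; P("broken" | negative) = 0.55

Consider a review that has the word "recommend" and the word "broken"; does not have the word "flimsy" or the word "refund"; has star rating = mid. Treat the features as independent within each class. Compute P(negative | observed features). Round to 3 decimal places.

positive: 0.8 × 0.3 × (1−0.85) × 0.35 × (1−0.2) × 0.1 = 0.001008
negative: 0.2 × 0.45 × (1−0.15) × 0.2 × (1−0.35) × 0.55 = 0.00546975
P(negative | x) = 0.00546975 / 0.00647775 ≈ 0.844

0.844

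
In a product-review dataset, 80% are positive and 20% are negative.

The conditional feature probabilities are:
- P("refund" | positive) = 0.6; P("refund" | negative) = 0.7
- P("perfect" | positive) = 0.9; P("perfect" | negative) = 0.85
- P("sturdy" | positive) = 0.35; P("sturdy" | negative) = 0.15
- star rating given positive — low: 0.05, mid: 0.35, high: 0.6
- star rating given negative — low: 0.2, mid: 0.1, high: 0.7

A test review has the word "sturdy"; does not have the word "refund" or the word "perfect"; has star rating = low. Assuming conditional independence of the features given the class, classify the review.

positive

positive: 0.8 × (1−0.6) × (1−0.9) × 0.35 × 0.05 = 0.00056
negative: 0.2 × (1−0.7) × (1−0.85) × 0.15 × 0.2 = 0.00027
Highest score → positive.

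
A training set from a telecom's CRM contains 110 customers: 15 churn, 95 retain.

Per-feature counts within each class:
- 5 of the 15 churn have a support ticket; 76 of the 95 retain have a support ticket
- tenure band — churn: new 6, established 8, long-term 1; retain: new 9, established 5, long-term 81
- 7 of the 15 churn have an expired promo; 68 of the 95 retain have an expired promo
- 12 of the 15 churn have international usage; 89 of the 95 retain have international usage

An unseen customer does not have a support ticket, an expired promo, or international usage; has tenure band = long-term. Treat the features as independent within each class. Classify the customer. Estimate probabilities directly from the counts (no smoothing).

retain

churn: (15/110) × (10/15) × (1/15) × (8/15) × (3/15) ≈ 0.000646465
retain: (95/110) × (19/95) × (81/95) × (27/95) × (6/95) ≈ 0.00264357
Highest score → retain.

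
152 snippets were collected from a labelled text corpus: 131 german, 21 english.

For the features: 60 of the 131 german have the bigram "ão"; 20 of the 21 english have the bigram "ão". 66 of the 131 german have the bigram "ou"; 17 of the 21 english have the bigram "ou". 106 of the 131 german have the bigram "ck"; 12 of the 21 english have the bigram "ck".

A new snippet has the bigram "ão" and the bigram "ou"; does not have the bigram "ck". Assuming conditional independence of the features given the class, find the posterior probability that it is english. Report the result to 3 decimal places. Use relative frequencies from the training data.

0.546

german: (131/152) × (60/131) × (66/131) × (25/131) ≈ 0.0379533
english: (21/152) × (20/21) × (17/21) × (9/21) ≈ 0.0456498
P(english | x) = 0.0456498 / 0.0836031 ≈ 0.546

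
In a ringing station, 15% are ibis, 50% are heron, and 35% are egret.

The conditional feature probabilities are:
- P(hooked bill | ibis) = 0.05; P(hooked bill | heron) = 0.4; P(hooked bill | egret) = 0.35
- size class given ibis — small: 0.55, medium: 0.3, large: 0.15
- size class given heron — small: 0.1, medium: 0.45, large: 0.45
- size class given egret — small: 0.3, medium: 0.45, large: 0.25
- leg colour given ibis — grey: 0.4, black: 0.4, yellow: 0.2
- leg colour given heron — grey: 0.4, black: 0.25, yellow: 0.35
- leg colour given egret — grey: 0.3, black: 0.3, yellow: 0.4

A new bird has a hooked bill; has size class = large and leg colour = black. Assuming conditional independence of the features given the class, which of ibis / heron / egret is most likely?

heron

ibis: 0.15 × 0.05 × 0.15 × 0.4 = 0.00045
heron: 0.5 × 0.4 × 0.45 × 0.25 = 0.0225
egret: 0.35 × 0.35 × 0.25 × 0.3 = 0.0091875
Highest score → heron.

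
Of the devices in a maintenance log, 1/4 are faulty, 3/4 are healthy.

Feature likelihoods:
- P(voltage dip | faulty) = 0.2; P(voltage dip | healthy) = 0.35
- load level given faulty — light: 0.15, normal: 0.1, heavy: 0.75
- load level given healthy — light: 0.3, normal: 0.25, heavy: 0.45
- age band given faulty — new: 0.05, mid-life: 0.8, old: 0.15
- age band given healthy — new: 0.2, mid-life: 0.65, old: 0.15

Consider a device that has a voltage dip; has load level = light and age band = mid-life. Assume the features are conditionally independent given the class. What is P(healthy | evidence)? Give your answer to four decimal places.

0.8951

faulty: 0.25 × 0.2 × 0.15 × 0.8 = 0.006
healthy: 0.75 × 0.35 × 0.3 × 0.65 = 0.0511875
P(healthy | x) = 0.0511875 / 0.0571875 ≈ 0.8951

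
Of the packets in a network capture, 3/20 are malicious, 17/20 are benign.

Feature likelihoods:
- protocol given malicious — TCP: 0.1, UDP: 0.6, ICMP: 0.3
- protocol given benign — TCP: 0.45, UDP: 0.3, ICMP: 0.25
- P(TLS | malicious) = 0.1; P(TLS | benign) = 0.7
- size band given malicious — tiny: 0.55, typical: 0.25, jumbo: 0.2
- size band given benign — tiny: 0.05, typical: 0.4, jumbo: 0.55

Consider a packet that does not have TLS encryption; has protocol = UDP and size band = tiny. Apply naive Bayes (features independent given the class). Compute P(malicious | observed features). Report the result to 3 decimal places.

0.921

malicious: 0.15 × 0.6 × (1−0.1) × 0.55 = 0.04455
benign: 0.85 × 0.3 × (1−0.7) × 0.05 = 0.003825
P(malicious | x) = 0.04455 / 0.048375 ≈ 0.921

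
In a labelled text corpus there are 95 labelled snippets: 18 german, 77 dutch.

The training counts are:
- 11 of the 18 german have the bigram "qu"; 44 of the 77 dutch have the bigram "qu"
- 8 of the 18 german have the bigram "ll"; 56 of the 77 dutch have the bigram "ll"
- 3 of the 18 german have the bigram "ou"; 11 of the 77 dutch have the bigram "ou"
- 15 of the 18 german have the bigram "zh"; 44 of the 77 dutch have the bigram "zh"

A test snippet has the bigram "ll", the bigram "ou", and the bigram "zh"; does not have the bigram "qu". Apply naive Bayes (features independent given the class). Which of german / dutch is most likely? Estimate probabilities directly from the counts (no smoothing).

german: (18/95) × (7/18) × (8/18) × (3/18) × (15/18) ≈ 0.00454841
dutch: (77/95) × (33/77) × (56/77) × (11/77) × (44/77) ≈ 0.020623
Highest score → dutch.

dutch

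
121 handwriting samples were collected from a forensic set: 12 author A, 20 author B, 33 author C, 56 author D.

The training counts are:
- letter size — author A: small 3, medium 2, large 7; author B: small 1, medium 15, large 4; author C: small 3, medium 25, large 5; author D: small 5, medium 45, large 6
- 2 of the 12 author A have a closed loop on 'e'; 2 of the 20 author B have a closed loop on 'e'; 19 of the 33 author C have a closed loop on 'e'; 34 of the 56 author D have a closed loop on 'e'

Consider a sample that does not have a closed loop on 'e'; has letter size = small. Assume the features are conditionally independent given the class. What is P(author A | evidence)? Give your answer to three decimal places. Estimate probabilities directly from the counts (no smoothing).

author A: (12/121) × (3/12) × (10/12) ≈ 0.0206612
author B: (20/121) × (1/20) × (18/20) ≈ 0.00743802
author C: (33/121) × (3/33) × (14/33) ≈ 0.0105184
author D: (56/121) × (5/56) × (22/56) ≈ 0.0162338
P(author A | x) = 0.0206612 / 0.05485142 ≈ 0.377

0.377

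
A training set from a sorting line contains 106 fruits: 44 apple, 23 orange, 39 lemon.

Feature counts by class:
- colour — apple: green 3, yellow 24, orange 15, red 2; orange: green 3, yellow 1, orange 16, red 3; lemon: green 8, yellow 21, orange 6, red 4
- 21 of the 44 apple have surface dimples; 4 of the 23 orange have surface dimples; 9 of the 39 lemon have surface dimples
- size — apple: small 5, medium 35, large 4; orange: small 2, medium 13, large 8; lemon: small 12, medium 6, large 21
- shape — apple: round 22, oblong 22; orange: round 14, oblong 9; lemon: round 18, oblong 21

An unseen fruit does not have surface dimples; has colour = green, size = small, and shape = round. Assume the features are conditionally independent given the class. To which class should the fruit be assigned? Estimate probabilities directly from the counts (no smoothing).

apple: (44/106) × (3/44) × (23/44) × (5/44) × (22/44) ≈ 0.000840578
orange: (23/106) × (3/23) × (19/23) × (2/23) × (14/23) ≈ 0.0012375
lemon: (39/106) × (8/39) × (30/39) × (12/39) × (18/39) ≈ 0.00824452
Highest score → lemon.

lemon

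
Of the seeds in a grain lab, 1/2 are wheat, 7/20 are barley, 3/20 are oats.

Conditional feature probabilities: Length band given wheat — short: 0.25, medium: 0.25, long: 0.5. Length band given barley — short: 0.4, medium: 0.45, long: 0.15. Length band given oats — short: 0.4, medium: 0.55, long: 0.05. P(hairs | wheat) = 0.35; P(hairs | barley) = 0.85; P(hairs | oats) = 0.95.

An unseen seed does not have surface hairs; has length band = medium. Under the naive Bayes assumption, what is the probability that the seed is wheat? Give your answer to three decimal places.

wheat: 0.5 × 0.25 × (1−0.35) = 0.08125
barley: 0.35 × 0.45 × (1−0.85) = 0.023625
oats: 0.15 × 0.55 × (1−0.95) = 0.004125
P(wheat | x) = 0.08125 / 0.109 ≈ 0.745

0.745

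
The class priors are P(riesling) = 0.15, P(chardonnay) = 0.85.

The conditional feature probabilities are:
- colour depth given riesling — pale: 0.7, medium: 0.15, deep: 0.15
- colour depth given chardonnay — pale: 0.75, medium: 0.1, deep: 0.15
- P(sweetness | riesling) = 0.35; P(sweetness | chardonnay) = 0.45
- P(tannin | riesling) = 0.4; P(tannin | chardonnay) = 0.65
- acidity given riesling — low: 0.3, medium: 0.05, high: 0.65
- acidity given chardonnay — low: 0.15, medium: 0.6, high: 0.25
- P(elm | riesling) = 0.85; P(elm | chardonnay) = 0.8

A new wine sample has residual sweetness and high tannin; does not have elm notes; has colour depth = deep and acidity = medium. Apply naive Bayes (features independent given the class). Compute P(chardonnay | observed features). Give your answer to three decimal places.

0.995

riesling: 0.15 × 0.15 × 0.35 × 0.4 × 0.05 × (1−0.85) = 0.000023625
chardonnay: 0.85 × 0.15 × 0.45 × 0.65 × 0.6 × (1−0.8) = 0.00447525
P(chardonnay | x) = 0.00447525 / 0.004498875 ≈ 0.995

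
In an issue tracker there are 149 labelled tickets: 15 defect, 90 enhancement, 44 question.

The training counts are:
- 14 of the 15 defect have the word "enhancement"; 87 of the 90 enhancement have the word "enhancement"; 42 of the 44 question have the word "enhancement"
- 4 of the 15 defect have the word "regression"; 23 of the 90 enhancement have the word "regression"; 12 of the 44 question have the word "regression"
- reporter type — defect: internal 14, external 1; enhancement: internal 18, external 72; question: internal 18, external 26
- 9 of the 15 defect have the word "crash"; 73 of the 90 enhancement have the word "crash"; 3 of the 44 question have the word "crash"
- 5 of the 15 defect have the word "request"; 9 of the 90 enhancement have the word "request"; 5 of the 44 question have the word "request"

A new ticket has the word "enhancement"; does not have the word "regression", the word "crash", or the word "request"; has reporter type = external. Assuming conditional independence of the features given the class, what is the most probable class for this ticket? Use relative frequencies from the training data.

question

defect: (15/149) × (14/15) × (11/15) × (1/15) × (6/15) × (10/15) ≈ 0.00122496
enhancement: (90/149) × (87/90) × (67/90) × (72/90) × (17/90) × (81/90) ≈ 0.0591159
question: (44/149) × (42/44) × (32/44) × (26/44) × (41/44) × (39/44) ≈ 0.100052
Highest score → question.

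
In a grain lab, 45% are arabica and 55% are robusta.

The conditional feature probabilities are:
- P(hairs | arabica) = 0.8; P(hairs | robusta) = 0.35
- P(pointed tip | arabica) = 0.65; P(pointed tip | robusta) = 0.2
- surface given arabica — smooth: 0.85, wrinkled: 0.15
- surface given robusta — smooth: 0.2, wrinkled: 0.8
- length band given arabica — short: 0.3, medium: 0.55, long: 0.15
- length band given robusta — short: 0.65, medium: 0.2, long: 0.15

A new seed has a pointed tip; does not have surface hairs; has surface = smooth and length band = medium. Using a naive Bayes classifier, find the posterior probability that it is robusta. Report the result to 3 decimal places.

0.095

arabica: 0.45 × (1−0.8) × 0.65 × 0.85 × 0.55 = 0.02734875
robusta: 0.55 × (1−0.35) × 0.2 × 0.2 × 0.2 = 0.00286
P(robusta | x) = 0.00286 / 0.03020875 ≈ 0.095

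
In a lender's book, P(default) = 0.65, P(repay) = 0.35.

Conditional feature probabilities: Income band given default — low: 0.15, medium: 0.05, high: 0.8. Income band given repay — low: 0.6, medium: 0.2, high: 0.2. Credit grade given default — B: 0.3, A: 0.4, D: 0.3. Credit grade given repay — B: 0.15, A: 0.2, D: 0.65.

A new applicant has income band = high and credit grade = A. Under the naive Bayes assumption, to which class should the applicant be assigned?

default

default: 0.65 × 0.8 × 0.4 = 0.208
repay: 0.35 × 0.2 × 0.2 = 0.014
Highest score → default.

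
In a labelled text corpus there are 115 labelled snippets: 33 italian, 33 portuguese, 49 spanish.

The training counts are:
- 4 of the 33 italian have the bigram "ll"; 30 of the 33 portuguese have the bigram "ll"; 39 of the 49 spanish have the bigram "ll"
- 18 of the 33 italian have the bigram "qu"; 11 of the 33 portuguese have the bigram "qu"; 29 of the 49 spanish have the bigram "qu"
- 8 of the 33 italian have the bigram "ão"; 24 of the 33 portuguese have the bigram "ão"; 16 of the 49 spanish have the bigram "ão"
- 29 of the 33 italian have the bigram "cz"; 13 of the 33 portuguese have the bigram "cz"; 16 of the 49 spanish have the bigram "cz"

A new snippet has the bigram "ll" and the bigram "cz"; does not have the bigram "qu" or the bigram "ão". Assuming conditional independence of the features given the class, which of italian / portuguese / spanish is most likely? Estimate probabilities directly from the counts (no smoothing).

italian: (33/115) × (4/33) × (15/33) × (25/33) × (29/33) ≈ 0.0105257
portuguese: (33/115) × (30/33) × (22/33) × (9/33) × (13/33) ≈ 0.0186849
spanish: (49/115) × (39/49) × (20/49) × (33/49) × (16/49) ≈ 0.0304398
Highest score → spanish.

spanish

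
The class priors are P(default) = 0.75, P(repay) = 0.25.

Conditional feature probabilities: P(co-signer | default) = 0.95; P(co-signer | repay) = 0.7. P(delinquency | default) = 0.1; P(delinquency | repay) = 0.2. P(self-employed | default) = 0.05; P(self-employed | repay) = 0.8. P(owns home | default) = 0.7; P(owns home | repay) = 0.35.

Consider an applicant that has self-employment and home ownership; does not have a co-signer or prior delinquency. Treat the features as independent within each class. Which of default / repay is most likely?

repay

default: 0.75 × (1−0.95) × (1−0.1) × 0.05 × 0.7 = 0.00118125
repay: 0.25 × (1−0.7) × (1−0.2) × 0.8 × 0.35 = 0.0168
Highest score → repay.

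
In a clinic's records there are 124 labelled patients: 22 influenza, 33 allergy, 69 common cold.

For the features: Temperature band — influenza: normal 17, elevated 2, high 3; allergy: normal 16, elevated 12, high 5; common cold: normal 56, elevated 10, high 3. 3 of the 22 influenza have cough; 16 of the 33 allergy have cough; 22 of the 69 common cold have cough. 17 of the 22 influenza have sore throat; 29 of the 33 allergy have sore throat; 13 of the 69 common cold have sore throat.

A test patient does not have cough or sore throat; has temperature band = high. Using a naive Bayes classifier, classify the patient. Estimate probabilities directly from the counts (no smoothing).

common cold

influenza: (22/124) × (3/22) × (19/22) × (5/22) ≈ 0.00474873
allergy: (33/124) × (5/33) × (17/33) × (4/33) ≈ 0.00251785
common cold: (69/124) × (3/69) × (47/69) × (56/69) ≈ 0.0133748
Highest score → common cold.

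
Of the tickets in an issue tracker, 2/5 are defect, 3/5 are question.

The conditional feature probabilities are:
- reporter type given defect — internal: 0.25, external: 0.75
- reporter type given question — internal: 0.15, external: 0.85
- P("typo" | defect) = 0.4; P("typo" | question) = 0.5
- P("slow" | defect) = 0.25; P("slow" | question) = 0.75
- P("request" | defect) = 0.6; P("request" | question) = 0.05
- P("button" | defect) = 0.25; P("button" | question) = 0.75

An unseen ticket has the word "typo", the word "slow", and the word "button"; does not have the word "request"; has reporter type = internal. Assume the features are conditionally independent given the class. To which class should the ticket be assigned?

defect: 0.4 × 0.25 × 0.4 × 0.25 × (1−0.6) × 0.25 = 0.001
question: 0.6 × 0.15 × 0.5 × 0.75 × (1−0.05) × 0.75 = 0.024046875
Highest score → question.

question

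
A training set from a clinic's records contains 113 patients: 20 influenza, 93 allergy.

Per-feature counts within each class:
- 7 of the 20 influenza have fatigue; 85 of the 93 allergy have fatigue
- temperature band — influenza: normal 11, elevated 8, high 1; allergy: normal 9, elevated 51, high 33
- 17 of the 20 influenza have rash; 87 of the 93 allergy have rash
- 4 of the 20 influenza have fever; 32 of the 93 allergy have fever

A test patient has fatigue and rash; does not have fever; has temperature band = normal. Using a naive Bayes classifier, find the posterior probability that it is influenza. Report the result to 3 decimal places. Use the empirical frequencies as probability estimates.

0.342

influenza: (20/113) × (7/20) × (11/20) × (17/20) × (16/20) ≈ 0.0231681
allergy: (93/113) × (85/93) × (9/93) × (87/93) × (61/93) ≈ 0.0446666
P(influenza | x) = 0.0231681 / 0.0678347 ≈ 0.342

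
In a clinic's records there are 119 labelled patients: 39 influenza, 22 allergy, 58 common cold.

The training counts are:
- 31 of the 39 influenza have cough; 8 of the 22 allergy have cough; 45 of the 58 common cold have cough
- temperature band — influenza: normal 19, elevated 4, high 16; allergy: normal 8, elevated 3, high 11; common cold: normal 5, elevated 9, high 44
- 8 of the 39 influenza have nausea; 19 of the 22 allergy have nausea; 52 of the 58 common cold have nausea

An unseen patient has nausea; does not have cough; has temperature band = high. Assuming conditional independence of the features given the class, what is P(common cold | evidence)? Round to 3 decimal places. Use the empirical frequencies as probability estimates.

0.568

influenza: (39/119) × (8/39) × (16/39) × (8/39) ≈ 0.00565749
allergy: (22/119) × (14/22) × (11/22) × (19/22) ≈ 0.0508021
common cold: (58/119) × (13/58) × (44/58) × (52/58) ≈ 0.0743013
P(common cold | x) = 0.0743013 / 0.13076089 ≈ 0.568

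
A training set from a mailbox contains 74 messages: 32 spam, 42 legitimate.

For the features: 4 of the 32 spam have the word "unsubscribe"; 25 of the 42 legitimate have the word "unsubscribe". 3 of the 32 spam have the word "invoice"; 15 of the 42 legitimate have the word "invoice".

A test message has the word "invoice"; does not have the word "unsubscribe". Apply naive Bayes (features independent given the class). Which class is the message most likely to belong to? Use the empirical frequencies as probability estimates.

legitimate

spam: (32/74) × (28/32) × (3/32) ≈ 0.035473
legitimate: (42/74) × (17/42) × (15/42) ≈ 0.0820463
Highest score → legitimate.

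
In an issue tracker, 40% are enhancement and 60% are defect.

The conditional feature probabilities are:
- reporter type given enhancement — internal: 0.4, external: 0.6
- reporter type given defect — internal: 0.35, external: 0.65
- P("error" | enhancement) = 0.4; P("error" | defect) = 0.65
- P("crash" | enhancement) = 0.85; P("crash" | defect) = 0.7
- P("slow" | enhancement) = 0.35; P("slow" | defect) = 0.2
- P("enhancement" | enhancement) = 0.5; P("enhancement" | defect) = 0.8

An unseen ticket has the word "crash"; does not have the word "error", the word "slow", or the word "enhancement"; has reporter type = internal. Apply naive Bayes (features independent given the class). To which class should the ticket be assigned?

enhancement: 0.4 × 0.4 × (1−0.4) × 0.85 × (1−0.35) × (1−0.5) = 0.02652
defect: 0.6 × 0.35 × (1−0.65) × 0.7 × (1−0.2) × (1−0.8) = 0.008232
Highest score → enhancement.

enhancement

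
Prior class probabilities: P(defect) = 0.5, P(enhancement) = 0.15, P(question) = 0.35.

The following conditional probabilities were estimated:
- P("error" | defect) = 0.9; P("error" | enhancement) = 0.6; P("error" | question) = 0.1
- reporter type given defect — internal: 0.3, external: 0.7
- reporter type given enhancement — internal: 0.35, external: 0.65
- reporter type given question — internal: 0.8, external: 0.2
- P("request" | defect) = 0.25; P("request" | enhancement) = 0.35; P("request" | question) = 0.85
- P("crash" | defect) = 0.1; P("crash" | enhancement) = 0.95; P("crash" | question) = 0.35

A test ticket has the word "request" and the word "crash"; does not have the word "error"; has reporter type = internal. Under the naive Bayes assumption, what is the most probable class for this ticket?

question

defect: 0.5 × (1−0.9) × 0.3 × 0.25 × 0.1 = 0.000375
enhancement: 0.15 × (1−0.6) × 0.35 × 0.35 × 0.95 = 0.0069825
question: 0.35 × (1−0.1) × 0.8 × 0.85 × 0.35 = 0.07497
Highest score → question.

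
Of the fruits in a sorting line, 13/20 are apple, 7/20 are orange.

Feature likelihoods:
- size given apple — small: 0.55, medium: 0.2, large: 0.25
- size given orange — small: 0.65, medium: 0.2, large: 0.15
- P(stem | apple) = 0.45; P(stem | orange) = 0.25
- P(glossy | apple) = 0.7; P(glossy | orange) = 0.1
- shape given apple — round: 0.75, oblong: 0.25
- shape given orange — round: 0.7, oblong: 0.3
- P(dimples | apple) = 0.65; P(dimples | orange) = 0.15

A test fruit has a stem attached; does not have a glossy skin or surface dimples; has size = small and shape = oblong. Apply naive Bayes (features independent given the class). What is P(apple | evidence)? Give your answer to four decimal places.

apple: 0.65 × 0.55 × 0.45 × (1−0.7) × 0.25 × (1−0.65) = 0.00422296875
orange: 0.35 × 0.65 × 0.25 × (1−0.1) × 0.3 × (1−0.15) = 0.0130528125
P(apple | x) = 0.00422296875 / 0.01727578125 ≈ 0.2444

0.2444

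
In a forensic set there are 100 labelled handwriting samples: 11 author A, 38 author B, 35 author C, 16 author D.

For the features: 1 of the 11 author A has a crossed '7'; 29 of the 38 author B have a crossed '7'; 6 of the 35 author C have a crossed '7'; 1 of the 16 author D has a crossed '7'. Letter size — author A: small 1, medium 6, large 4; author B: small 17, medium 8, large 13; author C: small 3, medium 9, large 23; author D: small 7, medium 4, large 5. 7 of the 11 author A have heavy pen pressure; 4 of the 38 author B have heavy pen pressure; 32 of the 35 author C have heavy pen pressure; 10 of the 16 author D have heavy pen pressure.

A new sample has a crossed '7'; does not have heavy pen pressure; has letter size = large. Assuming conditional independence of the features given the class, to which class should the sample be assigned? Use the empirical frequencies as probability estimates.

author A: (11/100) × (1/11) × (4/11) × (4/11) ≈ 0.00132231
author B: (38/100) × (29/38) × (13/38) × (34/38) ≈ 0.0887673
author C: (35/100) × (6/35) × (23/35) × (3/35) ≈ 0.00337959
author D: (16/100) × (1/16) × (5/16) × (6/16) = 0.001171875
Highest score → author B.

author B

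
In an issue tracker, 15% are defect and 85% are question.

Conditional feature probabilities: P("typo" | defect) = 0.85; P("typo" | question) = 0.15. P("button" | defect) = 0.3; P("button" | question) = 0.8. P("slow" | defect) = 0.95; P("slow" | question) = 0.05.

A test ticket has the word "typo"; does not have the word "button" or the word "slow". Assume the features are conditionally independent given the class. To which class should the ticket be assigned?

defect: 0.15 × 0.85 × (1−0.3) × (1−0.95) = 0.0044625
question: 0.85 × 0.15 × (1−0.8) × (1−0.05) = 0.024225
Highest score → question.

question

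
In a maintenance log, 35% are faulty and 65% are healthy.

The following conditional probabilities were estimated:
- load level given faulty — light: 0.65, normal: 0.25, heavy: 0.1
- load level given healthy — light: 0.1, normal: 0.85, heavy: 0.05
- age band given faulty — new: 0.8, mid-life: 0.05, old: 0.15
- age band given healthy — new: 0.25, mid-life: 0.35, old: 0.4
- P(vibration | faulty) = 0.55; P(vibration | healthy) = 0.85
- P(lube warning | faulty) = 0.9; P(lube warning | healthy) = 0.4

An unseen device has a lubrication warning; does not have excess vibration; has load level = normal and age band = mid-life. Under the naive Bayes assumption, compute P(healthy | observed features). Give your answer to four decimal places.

0.8675

faulty: 0.35 × 0.25 × 0.05 × (1−0.55) × 0.9 = 0.001771875
healthy: 0.65 × 0.85 × 0.35 × (1−0.85) × 0.4 = 0.0116025
P(healthy | x) = 0.0116025 / 0.013374375 ≈ 0.8675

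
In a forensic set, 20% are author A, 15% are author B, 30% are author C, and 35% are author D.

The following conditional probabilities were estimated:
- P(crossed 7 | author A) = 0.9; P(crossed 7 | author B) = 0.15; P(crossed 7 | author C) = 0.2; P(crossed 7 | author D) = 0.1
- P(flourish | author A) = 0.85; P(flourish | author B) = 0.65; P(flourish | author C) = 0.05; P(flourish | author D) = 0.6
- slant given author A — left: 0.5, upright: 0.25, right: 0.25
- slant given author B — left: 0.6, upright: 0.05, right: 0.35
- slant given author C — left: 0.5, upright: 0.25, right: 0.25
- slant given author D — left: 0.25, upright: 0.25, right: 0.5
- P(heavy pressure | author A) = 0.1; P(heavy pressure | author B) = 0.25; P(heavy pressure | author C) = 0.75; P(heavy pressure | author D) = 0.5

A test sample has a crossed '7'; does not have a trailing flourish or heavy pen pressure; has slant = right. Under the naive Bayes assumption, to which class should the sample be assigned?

author A

author A: 0.2 × 0.9 × (1−0.85) × 0.25 × (1−0.1) = 0.006075
author B: 0.15 × 0.15 × (1−0.65) × 0.35 × (1−0.25) = 0.0020671875
author C: 0.3 × 0.2 × (1−0.05) × 0.25 × (1−0.75) = 0.0035625
author D: 0.35 × 0.1 × (1−0.6) × 0.5 × (1−0.5) = 0.0035
Highest score → author A.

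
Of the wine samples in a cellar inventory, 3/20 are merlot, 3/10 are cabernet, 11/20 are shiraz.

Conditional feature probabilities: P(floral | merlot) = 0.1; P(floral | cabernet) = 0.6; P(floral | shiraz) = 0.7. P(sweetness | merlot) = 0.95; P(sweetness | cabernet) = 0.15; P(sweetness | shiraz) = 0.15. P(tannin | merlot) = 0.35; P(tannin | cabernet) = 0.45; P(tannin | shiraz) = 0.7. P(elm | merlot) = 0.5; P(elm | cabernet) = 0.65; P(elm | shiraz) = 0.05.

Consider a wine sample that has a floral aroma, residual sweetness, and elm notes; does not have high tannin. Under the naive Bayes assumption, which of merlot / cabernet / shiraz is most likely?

cabernet

merlot: 0.15 × 0.1 × 0.95 × (1−0.35) × 0.5 = 0.00463125
cabernet: 0.3 × 0.6 × 0.15 × (1−0.45) × 0.65 = 0.0096525
shiraz: 0.55 × 0.7 × 0.15 × (1−0.7) × 0.05 = 0.00086625
Highest score → cabernet.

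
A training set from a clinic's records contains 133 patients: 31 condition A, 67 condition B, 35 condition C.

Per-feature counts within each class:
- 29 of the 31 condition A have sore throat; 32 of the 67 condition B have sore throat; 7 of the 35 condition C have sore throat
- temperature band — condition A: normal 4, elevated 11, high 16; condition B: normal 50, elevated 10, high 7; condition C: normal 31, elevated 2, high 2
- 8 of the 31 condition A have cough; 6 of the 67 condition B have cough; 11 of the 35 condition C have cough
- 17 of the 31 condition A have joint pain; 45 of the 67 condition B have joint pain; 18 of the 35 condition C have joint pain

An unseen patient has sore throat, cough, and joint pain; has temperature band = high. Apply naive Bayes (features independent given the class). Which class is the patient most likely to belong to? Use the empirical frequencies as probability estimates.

condition A

condition A: (31/133) × (29/31) × (16/31) × (8/31) × (17/31) ≈ 0.0159265
condition B: (67/133) × (32/67) × (7/67) × (6/67) × (45/67) ≈ 0.00151194
condition C: (35/133) × (7/35) × (2/35) × (11/35) × (18/35) ≈ 0.000486113
Highest score → condition A.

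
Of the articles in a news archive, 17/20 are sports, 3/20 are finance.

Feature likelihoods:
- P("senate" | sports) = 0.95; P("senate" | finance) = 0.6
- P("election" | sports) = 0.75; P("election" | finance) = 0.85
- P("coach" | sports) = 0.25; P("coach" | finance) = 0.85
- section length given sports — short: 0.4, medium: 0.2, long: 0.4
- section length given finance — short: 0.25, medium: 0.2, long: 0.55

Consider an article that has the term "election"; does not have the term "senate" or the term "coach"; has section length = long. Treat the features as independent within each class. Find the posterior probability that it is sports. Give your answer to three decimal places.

sports: 0.85 × (1−0.95) × 0.75 × (1−0.25) × 0.4 = 0.0095625
finance: 0.15 × (1−0.6) × 0.85 × (1−0.85) × 0.55 = 0.0042075
P(sports | x) = 0.0095625 / 0.01377 ≈ 0.694

0.694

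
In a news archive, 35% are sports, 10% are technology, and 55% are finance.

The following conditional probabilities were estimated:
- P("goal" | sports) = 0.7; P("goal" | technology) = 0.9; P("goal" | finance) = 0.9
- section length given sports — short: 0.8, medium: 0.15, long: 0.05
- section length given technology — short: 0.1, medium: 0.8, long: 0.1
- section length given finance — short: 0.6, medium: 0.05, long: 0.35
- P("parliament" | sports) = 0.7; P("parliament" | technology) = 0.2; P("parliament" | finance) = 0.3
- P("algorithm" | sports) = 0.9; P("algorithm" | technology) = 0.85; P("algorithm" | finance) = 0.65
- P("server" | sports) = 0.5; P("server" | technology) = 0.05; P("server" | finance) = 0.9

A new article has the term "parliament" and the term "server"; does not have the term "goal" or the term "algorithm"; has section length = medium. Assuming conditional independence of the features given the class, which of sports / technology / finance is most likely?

sports

sports: 0.35 × (1−0.7) × 0.15 × 0.7 × (1−0.9) × 0.5 = 0.00055125
technology: 0.1 × (1−0.9) × 0.8 × 0.2 × (1−0.85) × 0.05 = 0.000012
finance: 0.55 × (1−0.9) × 0.05 × 0.3 × (1−0.65) × 0.9 = 0.000259875
Highest score → sports.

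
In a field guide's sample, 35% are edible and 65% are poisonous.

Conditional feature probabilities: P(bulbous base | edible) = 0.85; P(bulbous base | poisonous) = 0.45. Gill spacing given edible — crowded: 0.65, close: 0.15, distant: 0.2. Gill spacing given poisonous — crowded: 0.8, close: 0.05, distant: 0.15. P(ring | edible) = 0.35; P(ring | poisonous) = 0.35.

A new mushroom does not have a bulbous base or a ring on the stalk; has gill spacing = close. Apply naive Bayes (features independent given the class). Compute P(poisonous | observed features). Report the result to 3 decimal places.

0.694

edible: 0.35 × (1−0.85) × 0.15 × (1−0.35) = 0.00511875
poisonous: 0.65 × (1−0.45) × 0.05 × (1−0.35) = 0.01161875
P(poisonous | x) = 0.01161875 / 0.0167375 ≈ 0.694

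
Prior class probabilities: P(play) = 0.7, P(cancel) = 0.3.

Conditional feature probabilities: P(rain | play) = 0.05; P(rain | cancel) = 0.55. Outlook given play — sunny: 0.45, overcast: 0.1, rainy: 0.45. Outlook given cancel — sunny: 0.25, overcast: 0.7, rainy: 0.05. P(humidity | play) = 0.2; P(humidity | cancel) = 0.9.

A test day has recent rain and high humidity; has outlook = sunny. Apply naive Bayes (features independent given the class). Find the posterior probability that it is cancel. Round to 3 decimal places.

play: 0.7 × 0.05 × 0.45 × 0.2 = 0.00315
cancel: 0.3 × 0.55 × 0.25 × 0.9 = 0.037125
P(cancel | x) = 0.037125 / 0.040275 ≈ 0.922

0.922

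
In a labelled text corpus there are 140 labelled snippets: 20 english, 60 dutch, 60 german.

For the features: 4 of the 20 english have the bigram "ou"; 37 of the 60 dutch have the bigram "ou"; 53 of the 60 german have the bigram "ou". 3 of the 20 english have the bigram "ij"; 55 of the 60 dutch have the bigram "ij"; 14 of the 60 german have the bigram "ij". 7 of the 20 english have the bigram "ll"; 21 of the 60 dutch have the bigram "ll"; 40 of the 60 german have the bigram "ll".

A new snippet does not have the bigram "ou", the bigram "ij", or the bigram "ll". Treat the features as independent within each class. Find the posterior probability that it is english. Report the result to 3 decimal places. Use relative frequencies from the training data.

english: (20/140) × (16/20) × (17/20) × (13/20) ≈ 0.0631429
dutch: (60/140) × (23/60) × (5/60) × (39/60) ≈ 0.00889881
german: (60/140) × (7/60) × (46/60) × (20/60) ≈ 0.0127778
P(english | x) = 0.0631429 / 0.08481951 ≈ 0.744

0.744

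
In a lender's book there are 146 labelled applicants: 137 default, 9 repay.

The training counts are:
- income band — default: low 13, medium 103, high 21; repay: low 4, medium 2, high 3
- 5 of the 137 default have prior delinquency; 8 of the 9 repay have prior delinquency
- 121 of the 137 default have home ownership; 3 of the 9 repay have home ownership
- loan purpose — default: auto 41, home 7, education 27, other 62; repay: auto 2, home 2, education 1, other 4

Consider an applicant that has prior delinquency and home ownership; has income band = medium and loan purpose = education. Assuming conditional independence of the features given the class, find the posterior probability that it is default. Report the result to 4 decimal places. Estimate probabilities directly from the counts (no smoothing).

default: (137/146) × (103/137) × (5/137) × (121/137) × (27/137) ≈ 0.00448169
repay: (9/146) × (2/9) × (8/9) × (3/9) × (1/9) ≈ 0.000450984
P(default | x) = 0.00448169 / 0.004932674 ≈ 0.9086

0.9086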